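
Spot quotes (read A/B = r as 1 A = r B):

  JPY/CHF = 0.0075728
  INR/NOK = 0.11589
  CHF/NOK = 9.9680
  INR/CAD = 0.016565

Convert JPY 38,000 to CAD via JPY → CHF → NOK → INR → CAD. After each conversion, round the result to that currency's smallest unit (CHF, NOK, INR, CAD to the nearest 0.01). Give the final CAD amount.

CAD 410.01

JPY 38,000 × 0.0075728 = CHF 287.77
CHF 287.77 × 9.9680 = NOK 2,868.49
NOK 2,868.49 ÷ 0.11589 = INR 24,751.83
INR 24,751.83 × 0.016565 = CAD 410.01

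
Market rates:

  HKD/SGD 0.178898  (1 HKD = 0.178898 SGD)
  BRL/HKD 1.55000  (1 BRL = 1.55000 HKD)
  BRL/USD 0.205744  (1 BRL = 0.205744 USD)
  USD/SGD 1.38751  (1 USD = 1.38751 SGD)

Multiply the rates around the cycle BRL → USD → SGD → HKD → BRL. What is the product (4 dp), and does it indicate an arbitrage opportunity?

Around BRL → USD → SGD → HKD → BRL: 1 × 0.205744 × 1.38751 ÷ 0.178898 ÷ 1.55000 = 1.029499
Product > 1; profitable direction is BRL → USD → SGD → HKD → BRL.

1.0295 (arbitrage exists)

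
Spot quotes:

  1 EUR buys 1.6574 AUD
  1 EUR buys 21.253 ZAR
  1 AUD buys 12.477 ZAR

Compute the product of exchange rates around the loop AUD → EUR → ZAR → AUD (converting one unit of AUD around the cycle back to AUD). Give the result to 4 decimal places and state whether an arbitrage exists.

Around AUD → EUR → ZAR → AUD: 1 ÷ 1.6574 × 21.253 ÷ 12.477 = 1.027739
Product > 1; profitable direction is AUD → EUR → ZAR → AUD.

1.0277 (arbitrage exists)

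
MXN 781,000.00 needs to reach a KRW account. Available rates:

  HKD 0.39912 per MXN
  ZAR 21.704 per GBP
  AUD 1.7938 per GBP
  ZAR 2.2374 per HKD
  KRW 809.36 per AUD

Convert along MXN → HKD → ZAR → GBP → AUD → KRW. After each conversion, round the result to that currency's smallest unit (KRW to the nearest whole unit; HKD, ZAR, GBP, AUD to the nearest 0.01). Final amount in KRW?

MXN 781,000.00 × 0.39912 = HKD 311,712.72
HKD 311,712.72 × 2.2374 = ZAR 697,426.04
ZAR 697,426.04 ÷ 21.704 = GBP 32,133.53
GBP 32,133.53 × 1.7938 = AUD 57,641.13
AUD 57,641.13 × 809.36 = KRW 46,652,425

KRW 46,652,425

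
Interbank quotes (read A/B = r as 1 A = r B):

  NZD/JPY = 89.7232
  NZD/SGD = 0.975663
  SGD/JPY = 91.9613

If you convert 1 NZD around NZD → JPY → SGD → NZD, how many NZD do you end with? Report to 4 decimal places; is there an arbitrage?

Around NZD → JPY → SGD → NZD: 1 × 89.7232 ÷ 91.9613 ÷ 0.975663 = 1.000000
Product ≈ 1 (deviation 0.000%, within rounding noise).

1.0000 (no arbitrage)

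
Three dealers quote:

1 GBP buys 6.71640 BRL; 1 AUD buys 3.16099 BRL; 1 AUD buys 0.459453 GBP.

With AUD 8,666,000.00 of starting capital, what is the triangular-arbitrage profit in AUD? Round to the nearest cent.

Profitable loop is AUD → BRL → GBP → AUD:
AUD 8,666,000.00 × 3.16099 = BRL 27,393,139.34
BRL 27,393,139.34 ÷ 6.71640 = GBP 4,078,544.96
GBP 4,078,544.96 ÷ 0.459453 = AUD 8,876,957.94
Profit = AUD 8,876,957.94 − AUD 8,666,000.00

Profit: AUD 210,957.94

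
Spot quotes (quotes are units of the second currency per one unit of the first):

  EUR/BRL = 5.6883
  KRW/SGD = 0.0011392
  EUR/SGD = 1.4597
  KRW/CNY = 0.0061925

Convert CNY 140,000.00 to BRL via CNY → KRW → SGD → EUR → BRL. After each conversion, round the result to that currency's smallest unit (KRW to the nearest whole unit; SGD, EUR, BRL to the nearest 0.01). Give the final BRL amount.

CNY 140,000.00 ÷ 0.0061925 = KRW 22,607,994
KRW 22,607,994 × 0.0011392 = SGD 25,755.03
SGD 25,755.03 ÷ 1.4597 = EUR 17,644.06
EUR 17,644.06 × 5.6883 = BRL 100,364.71

BRL 100,364.71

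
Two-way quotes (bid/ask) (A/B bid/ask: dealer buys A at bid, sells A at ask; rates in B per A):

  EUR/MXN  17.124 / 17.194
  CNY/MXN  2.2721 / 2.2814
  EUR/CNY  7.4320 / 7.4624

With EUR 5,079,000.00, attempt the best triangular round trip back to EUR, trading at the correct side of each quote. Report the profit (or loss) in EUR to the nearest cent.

Net profit: EUR 29,618.48

Best loop EUR → MXN → CNY → EUR:
EUR 5,079,000.00 × 17.124 (sell EUR at bid) = MXN 86,972,796.00
MXN 86,972,796.00 ÷ 2.2814 (buy CNY at ask) = CNY 38,122,554.57
CNY 38,122,554.57 ÷ 7.4624 (buy EUR at ask) = EUR 5,108,618.48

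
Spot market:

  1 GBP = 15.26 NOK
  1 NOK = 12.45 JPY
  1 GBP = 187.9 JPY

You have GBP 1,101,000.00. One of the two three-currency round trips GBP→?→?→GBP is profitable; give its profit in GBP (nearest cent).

Profit: GBP 12,228.78

Profitable loop is GBP → NOK → JPY → GBP:
GBP 1,101,000.00 × 15.26 = NOK 16,801,260.00
NOK 16,801,260.00 × 12.45 = JPY 209,175,687
JPY 209,175,687 ÷ 187.9 = GBP 1,113,228.78
Profit = GBP 1,113,228.78 − GBP 1,101,000.00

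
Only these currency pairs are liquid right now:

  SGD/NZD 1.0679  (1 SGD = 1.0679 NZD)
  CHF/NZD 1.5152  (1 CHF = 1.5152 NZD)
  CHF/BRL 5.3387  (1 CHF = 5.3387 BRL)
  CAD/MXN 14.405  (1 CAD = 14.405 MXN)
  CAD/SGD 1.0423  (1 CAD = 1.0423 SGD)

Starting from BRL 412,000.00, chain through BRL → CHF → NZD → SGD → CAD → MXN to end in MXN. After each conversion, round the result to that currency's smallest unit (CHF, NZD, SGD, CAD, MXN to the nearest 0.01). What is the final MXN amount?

BRL 412,000.00 ÷ 5.3387 = CHF 77,172.35
CHF 77,172.35 × 1.5152 = NZD 116,931.54
NZD 116,931.54 ÷ 1.0679 = SGD 109,496.71
SGD 109,496.71 ÷ 1.0423 = CAD 105,052.97
CAD 105,052.97 × 14.405 = MXN 1,513,288.03

MXN 1,513,288.03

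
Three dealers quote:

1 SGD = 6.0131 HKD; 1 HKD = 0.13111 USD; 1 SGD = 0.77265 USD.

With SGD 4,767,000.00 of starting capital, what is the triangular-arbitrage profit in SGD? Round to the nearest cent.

Profit: SGD 97,033.83

Profitable loop is SGD → HKD → USD → SGD:
SGD 4,767,000.00 × 6.0131 = HKD 28,664,447.70
HKD 28,664,447.70 × 0.13111 = USD 3,758,195.74
USD 3,758,195.74 ÷ 0.77265 = SGD 4,864,033.83
Profit = SGD 4,864,033.83 − SGD 4,767,000.00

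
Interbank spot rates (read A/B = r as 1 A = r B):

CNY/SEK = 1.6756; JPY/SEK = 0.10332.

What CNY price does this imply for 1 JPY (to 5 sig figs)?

JPY/CNY = 0.061661

1 JPY × 0.10332 = 0.10332 SEK
0.10332 SEK ÷ 1.6756 = 0.0616615 CNY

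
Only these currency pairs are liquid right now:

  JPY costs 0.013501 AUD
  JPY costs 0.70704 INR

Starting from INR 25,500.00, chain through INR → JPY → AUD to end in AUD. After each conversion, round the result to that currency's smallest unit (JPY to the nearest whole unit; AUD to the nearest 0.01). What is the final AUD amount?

INR 25,500.00 ÷ 0.70704 = JPY 36,066
JPY 36,066 × 0.013501 = AUD 486.93

AUD 486.93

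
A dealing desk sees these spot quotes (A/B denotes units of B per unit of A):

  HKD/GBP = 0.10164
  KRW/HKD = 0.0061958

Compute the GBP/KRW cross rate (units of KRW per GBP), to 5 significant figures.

1 GBP ÷ 0.10164 = 9.83865 HKD
9.83865 HKD ÷ 0.0061958 = 1587.95 KRW

GBP/KRW = 1588.0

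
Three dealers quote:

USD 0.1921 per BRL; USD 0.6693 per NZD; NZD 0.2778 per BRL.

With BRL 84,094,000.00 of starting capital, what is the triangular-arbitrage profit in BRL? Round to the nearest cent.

Profitable loop is BRL → USD → NZD → BRL:
BRL 84,094,000.00 × 0.1921 = USD 16,154,457.40
USD 16,154,457.40 ÷ 0.6693 = NZD 24,136,347.53
NZD 24,136,347.53 ÷ 0.2778 = BRL 86,883,900.39
Profit = BRL 86,883,900.39 − BRL 84,094,000.00

Profit: BRL 2,789,900.39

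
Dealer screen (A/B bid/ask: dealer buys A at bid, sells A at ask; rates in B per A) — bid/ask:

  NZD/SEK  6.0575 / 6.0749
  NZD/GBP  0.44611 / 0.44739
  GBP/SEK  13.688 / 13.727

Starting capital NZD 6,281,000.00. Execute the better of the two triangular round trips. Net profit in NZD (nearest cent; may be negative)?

Net profit: NZD 32,520.79

Best loop NZD → GBP → SEK → NZD:
NZD 6,281,000.00 × 0.44611 (sell NZD at bid) = GBP 2,802,016.91
GBP 2,802,016.91 × 13.688 (sell GBP at bid) = SEK 38,354,007.46
SEK 38,354,007.46 ÷ 6.0749 (buy NZD at ask) = NZD 6,313,520.79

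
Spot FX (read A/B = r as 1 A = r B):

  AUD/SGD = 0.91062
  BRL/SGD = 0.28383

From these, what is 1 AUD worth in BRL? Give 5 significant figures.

1 AUD × 0.91062 = 0.91062 SGD
0.91062 SGD ÷ 0.28383 = 3.20833 BRL

AUD/BRL = 3.2083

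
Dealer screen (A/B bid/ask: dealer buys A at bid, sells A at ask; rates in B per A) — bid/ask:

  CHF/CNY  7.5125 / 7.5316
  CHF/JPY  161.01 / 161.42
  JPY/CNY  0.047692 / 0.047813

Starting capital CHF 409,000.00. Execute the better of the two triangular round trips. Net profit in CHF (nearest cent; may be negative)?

Best loop CHF → JPY → CNY → CHF:
CHF 409,000.00 × 161.01 (sell CHF at bid) = JPY 65,853,090
JPY 65,853,090 × 0.047692 (sell JPY at bid) = CNY 3,140,665.57
CNY 3,140,665.57 ÷ 7.5316 (buy CHF at ask) = CHF 416,998.46

Net profit: CHF 7,998.46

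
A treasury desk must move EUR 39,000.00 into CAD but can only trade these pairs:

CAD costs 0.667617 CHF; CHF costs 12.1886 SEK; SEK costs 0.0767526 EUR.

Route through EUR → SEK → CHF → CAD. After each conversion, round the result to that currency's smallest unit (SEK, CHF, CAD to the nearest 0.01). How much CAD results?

EUR 39,000.00 ÷ 0.0767526 = SEK 508,126.11
SEK 508,126.11 ÷ 12.1886 = CHF 41,688.64
CHF 41,688.64 ÷ 0.667617 = CAD 62,443.95

CAD 62,443.95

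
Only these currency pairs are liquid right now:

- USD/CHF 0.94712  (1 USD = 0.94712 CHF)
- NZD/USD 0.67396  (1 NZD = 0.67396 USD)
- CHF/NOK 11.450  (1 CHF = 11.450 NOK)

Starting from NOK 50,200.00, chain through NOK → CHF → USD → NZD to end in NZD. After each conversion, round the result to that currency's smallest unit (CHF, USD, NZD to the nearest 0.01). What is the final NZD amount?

NOK 50,200.00 ÷ 11.450 = CHF 4,384.28
CHF 4,384.28 ÷ 0.94712 = USD 4,629.06
USD 4,629.06 ÷ 0.67396 = NZD 6,868.45

NZD 6,868.45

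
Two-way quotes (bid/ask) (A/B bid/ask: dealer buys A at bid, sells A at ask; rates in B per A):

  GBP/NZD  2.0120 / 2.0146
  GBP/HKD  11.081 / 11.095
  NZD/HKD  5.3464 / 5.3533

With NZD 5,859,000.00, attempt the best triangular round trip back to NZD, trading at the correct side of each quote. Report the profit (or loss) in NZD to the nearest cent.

Net profit: NZD 160,938.32

Best loop NZD → GBP → HKD → NZD:
NZD 5,859,000.00 ÷ 2.0146 (buy GBP at ask) = GBP 2,908,269.63
GBP 2,908,269.63 × 11.081 (sell GBP at bid) = HKD 32,226,535.79
HKD 32,226,535.79 ÷ 5.3533 (buy NZD at ask) = NZD 6,019,938.32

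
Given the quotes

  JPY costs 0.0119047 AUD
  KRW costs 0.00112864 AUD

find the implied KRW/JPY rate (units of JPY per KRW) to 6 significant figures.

KRW/JPY = 0.0948063

1 KRW × 0.00112864 = 0.00112864 AUD
0.00112864 AUD ÷ 0.0119047 = 0.0948063 JPY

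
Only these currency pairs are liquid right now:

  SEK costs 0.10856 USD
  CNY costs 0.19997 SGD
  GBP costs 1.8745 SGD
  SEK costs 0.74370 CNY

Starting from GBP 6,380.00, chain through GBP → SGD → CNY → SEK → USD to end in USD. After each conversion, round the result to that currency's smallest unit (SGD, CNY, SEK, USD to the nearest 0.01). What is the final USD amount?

GBP 6,380.00 × 1.8745 = SGD 11,959.31
SGD 11,959.31 ÷ 0.19997 = CNY 59,805.52
CNY 59,805.52 ÷ 0.74370 = SEK 80,416.19
SEK 80,416.19 × 0.10856 = USD 8,729.98

USD 8,729.98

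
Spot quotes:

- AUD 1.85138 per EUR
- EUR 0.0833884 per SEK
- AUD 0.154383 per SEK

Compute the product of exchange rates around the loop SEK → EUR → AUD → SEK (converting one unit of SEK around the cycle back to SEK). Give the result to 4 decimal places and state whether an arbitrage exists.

1.0000 (no arbitrage)

Around SEK → EUR → AUD → SEK: 1 × 0.0833884 × 1.85138 ÷ 0.154383 = 1.000004
Product ≈ 1 (deviation 0.000%, within rounding noise).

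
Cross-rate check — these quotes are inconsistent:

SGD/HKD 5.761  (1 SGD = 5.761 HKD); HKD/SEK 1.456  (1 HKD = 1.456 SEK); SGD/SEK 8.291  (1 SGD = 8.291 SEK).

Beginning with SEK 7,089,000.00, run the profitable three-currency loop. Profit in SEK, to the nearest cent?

Profit: SEK 82,950.96

Profitable loop is SEK → SGD → HKD → SEK:
SEK 7,089,000.00 ÷ 8.291 = SGD 855,023.52
SGD 855,023.52 × 5.761 = HKD 4,925,790.50
HKD 4,925,790.50 × 1.456 = SEK 7,171,950.96
Profit = SEK 7,171,950.96 − SEK 7,089,000.00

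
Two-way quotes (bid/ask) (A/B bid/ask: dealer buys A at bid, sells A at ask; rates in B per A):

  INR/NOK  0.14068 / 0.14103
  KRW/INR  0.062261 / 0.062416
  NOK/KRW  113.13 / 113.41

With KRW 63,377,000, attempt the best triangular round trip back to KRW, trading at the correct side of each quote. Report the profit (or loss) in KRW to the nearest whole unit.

Net profit: KRW 108,258

Best loop KRW → NOK → INR → KRW:
KRW 63,377,000 ÷ 113.41 (buy NOK at ask) = NOK 558,830.79
NOK 558,830.79 ÷ 0.14103 (buy INR at ask) = INR 3,962,495.86
INR 3,962,495.86 ÷ 0.062416 (buy KRW at ask) = KRW 63,485,258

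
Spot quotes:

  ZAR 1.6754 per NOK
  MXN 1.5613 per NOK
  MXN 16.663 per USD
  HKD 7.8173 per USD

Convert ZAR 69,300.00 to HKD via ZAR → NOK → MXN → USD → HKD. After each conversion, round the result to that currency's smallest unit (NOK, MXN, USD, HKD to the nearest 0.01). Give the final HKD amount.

ZAR 69,300.00 ÷ 1.6754 = NOK 41,363.26
NOK 41,363.26 × 1.5613 = MXN 64,580.46
MXN 64,580.46 ÷ 16.663 = USD 3,875.68
USD 3,875.68 × 7.8173 = HKD 30,297.35

HKD 30,297.35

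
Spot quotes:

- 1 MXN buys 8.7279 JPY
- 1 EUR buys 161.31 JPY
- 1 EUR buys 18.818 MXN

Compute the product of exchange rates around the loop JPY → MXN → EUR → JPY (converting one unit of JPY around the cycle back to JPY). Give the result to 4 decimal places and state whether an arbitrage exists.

Around JPY → MXN → EUR → JPY: 1 ÷ 8.7279 ÷ 18.818 × 161.31 = 0.982151
Product < 1; profitable direction is JPY → EUR → MXN → JPY.

0.9822 (arbitrage exists)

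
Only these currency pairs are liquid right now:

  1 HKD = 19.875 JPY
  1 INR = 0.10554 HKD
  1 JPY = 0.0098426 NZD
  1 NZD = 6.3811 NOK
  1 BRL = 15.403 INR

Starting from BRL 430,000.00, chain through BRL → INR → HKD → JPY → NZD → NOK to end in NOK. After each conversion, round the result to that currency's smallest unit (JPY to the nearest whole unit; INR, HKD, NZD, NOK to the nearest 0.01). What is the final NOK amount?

BRL 430,000.00 × 15.403 = INR 6,623,290.00
INR 6,623,290.00 × 0.10554 = HKD 699,022.03
HKD 699,022.03 × 19.875 = JPY 13,893,063
JPY 13,893,063 × 0.0098426 = NZD 136,743.86
NZD 136,743.86 × 6.3811 = NOK 872,576.25

NOK 872,576.25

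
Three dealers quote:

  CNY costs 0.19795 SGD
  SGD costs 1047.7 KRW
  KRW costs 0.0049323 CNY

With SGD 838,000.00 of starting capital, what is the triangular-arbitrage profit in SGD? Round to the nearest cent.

Profit: SGD 19,207.48

Profitable loop is SGD → KRW → CNY → SGD:
SGD 838,000.00 × 1047.7 = KRW 877,972,600
KRW 877,972,600 × 0.0049323 = CNY 4,330,424.25
CNY 4,330,424.25 × 0.19795 = SGD 857,207.48
Profit = SGD 857,207.48 − SGD 838,000.00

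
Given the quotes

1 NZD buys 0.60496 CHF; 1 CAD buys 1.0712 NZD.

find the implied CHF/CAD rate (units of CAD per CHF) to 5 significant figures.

1 CHF ÷ 0.60496 = 1.653 NZD
1.653 NZD ÷ 1.0712 = 1.54313 CAD

CHF/CAD = 1.5431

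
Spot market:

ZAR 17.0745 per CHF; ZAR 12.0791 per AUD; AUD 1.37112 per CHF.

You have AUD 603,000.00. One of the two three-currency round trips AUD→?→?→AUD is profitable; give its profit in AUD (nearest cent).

Profitable loop is AUD → CHF → ZAR → AUD:
AUD 603,000.00 ÷ 1.37112 = CHF 439,786.45
CHF 439,786.45 × 17.0745 = ZAR 7,509,133.77
ZAR 7,509,133.77 ÷ 12.0791 = AUD 621,663.35
Profit = AUD 621,663.35 − AUD 603,000.00

Profit: AUD 18,663.35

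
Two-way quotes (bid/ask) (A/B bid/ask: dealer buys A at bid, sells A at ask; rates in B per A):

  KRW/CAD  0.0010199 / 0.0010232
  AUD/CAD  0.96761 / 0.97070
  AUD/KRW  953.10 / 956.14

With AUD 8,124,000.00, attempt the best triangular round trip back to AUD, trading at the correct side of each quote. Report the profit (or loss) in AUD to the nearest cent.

Best loop AUD → KRW → CAD → AUD:
AUD 8,124,000.00 × 953.10 (sell AUD at bid) = KRW 7,742,984,400
KRW 7,742,984,400 × 0.0010199 (sell KRW at bid) = CAD 7,897,069.79
CAD 7,897,069.79 ÷ 0.97070 (buy AUD at ask) = AUD 8,135,438.13

Net profit: AUD 11,438.13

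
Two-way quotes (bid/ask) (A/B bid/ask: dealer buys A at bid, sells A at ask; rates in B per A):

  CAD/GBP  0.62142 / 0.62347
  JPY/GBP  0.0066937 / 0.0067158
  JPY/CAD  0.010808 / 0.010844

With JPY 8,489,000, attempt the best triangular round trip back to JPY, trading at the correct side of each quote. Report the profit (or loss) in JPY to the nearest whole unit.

Net profit: JPY 641

Best loop JPY → CAD → GBP → JPY:
JPY 8,489,000 × 0.010808 (sell JPY at bid) = CAD 91,749.11
CAD 91,749.11 × 0.62142 (sell CAD at bid) = GBP 57,014.73
GBP 57,014.73 ÷ 0.0067158 (buy JPY at ask) = JPY 8,489,641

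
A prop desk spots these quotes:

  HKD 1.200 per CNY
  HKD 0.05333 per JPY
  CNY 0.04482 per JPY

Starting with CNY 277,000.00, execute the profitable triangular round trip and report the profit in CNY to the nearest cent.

Profit: CNY 2,358.11

Profitable loop is CNY → HKD → JPY → CNY:
CNY 277,000.00 × 1.200 = HKD 332,400.00
HKD 332,400.00 ÷ 0.05333 = JPY 6,232,890
JPY 6,232,890 × 0.04482 = CNY 279,358.11
Profit = CNY 279,358.11 − CNY 277,000.00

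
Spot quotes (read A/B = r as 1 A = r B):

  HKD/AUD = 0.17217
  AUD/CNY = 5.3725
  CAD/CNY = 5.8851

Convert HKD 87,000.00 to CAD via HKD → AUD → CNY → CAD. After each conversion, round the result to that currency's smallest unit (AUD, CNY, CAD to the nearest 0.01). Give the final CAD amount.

HKD 87,000.00 × 0.17217 = AUD 14,978.79
AUD 14,978.79 × 5.3725 = CNY 80,473.55
CNY 80,473.55 ÷ 5.8851 = CAD 13,674.12

CAD 13,674.12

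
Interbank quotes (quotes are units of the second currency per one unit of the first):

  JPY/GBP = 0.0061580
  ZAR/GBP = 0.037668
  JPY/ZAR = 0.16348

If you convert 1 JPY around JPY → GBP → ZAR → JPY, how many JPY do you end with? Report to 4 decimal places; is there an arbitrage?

Around JPY → GBP → ZAR → JPY: 1 × 0.0061580 ÷ 0.037668 ÷ 0.16348 = 1.000006
Product ≈ 1 (deviation 0.001%, within rounding noise).

1.0000 (no arbitrage)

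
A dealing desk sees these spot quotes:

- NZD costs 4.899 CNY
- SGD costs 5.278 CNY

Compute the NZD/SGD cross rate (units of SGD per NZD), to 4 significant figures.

1 NZD × 4.899 = 4.899 CNY
4.899 CNY ÷ 5.278 = 0.928192 SGD

NZD/SGD = 0.9282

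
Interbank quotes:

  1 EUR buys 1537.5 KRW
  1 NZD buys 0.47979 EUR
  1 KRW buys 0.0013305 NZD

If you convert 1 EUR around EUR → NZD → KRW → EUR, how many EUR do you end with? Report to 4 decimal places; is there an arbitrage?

Around EUR → NZD → KRW → EUR: 1 ÷ 0.47979 ÷ 0.0013305 ÷ 1537.5 = 1.018870
Product > 1; profitable direction is EUR → NZD → KRW → EUR.

1.0189 (arbitrage exists)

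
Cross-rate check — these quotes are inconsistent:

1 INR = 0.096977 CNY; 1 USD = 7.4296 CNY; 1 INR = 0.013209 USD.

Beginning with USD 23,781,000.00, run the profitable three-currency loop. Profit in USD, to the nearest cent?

Profitable loop is USD → CNY → INR → USD:
USD 23,781,000.00 × 7.4296 = CNY 176,683,317.60
CNY 176,683,317.60 ÷ 0.096977 = INR 1,821,909,500.19
INR 1,821,909,500.19 × 0.013209 = USD 24,065,602.59
Profit = USD 24,065,602.59 − USD 23,781,000.00

Profit: USD 284,602.59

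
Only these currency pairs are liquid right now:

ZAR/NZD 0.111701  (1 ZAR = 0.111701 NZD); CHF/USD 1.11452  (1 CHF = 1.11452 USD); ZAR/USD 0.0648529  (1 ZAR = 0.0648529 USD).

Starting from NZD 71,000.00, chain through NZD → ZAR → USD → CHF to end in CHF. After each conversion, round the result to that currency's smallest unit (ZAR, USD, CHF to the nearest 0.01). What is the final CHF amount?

NZD 71,000.00 ÷ 0.111701 = ZAR 635,625.46
ZAR 635,625.46 × 0.0648529 = USD 41,222.15
USD 41,222.15 ÷ 1.11452 = CHF 36,986.46

CHF 36,986.46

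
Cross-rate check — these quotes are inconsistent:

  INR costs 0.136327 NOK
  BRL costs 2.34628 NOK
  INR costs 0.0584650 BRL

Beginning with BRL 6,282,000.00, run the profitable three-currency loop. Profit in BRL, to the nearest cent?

Profit: BRL 39,088.15

Profitable loop is BRL → NOK → INR → BRL:
BRL 6,282,000.00 × 2.34628 = NOK 14,739,330.96
NOK 14,739,330.96 ÷ 0.136327 = INR 108,117,474.60
INR 108,117,474.60 × 0.0584650 = BRL 6,321,088.15
Profit = BRL 6,321,088.15 − BRL 6,282,000.00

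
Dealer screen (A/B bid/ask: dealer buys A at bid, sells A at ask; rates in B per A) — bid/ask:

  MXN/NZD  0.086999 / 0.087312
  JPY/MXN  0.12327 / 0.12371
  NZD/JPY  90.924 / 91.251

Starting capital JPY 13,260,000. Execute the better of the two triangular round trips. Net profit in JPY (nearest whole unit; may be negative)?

Net profit: JPY 193,248

Best loop JPY → NZD → MXN → JPY:
JPY 13,260,000 ÷ 91.251 (buy NZD at ask) = NZD 145,313.48
NZD 145,313.48 ÷ 0.087312 (buy MXN at ask) = MXN 1,664,301.31
MXN 1,664,301.31 ÷ 0.12371 (buy JPY at ask) = JPY 13,453,248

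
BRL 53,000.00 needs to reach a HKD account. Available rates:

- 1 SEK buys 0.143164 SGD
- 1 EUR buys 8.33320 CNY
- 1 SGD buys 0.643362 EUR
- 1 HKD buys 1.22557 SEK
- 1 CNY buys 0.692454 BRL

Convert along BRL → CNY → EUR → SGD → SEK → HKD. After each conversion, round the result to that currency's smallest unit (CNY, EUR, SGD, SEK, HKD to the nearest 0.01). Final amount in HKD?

BRL 53,000.00 ÷ 0.692454 = CNY 76,539.38
CNY 76,539.38 ÷ 8.33320 = EUR 9,184.87
EUR 9,184.87 ÷ 0.643362 = SGD 14,276.36
SGD 14,276.36 ÷ 0.143164 = SEK 99,720.32
SEK 99,720.32 ÷ 1.22557 = HKD 81,366.48

HKD 81,366.48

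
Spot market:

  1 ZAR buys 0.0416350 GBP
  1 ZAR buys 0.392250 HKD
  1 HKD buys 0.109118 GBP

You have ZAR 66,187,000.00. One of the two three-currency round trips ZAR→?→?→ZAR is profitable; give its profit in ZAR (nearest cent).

Profitable loop is ZAR → HKD → GBP → ZAR:
ZAR 66,187,000.00 × 0.392250 = HKD 25,961,850.75
HKD 25,961,850.75 × 0.109118 = GBP 2,832,905.23
GBP 2,832,905.23 ÷ 0.0416350 = ZAR 68,041,437.02
Profit = ZAR 68,041,437.02 − ZAR 66,187,000.00

Profit: ZAR 1,854,437.02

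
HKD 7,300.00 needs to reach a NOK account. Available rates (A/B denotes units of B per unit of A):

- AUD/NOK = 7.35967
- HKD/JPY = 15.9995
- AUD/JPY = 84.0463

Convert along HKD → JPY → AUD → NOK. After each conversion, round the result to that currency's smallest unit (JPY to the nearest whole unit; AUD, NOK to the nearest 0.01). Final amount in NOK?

NOK 10,227.44

HKD 7,300.00 × 15.9995 = JPY 116,796
JPY 116,796 ÷ 84.0463 = AUD 1,389.66
AUD 1,389.66 × 7.35967 = NOK 10,227.44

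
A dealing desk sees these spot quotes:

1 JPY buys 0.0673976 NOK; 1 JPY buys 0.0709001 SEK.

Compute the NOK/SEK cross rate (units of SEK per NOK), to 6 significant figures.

NOK/SEK = 1.05197

1 NOK ÷ 0.0673976 = 14.8373 JPY
14.8373 JPY × 0.0709001 = 1.05197 SEK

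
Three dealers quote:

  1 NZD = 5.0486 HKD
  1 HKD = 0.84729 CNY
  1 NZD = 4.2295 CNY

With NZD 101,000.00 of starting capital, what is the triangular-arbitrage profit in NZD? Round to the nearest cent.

Profit: NZD 1,149.30

Profitable loop is NZD → HKD → CNY → NZD:
NZD 101,000.00 × 5.0486 = HKD 509,908.60
HKD 509,908.60 × 0.84729 = CNY 432,040.46
CNY 432,040.46 ÷ 4.2295 = NZD 102,149.30
Profit = NZD 102,149.30 − NZD 101,000.00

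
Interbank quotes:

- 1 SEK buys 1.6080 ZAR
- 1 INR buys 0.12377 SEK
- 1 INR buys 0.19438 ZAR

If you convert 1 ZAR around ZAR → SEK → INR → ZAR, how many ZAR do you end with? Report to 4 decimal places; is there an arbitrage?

Around ZAR → SEK → INR → ZAR: 1 ÷ 1.6080 ÷ 0.12377 × 0.19438 = 0.976675
Product < 1; profitable direction is ZAR → INR → SEK → ZAR.

0.9767 (arbitrage exists)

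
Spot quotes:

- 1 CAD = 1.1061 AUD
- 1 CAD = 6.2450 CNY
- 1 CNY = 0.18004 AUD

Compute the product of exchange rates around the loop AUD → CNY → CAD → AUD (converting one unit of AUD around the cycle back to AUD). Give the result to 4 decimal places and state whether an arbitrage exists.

0.9838 (arbitrage exists)

Around AUD → CNY → CAD → AUD: 1 ÷ 0.18004 ÷ 6.2450 × 1.1061 = 0.983769
Product < 1; profitable direction is AUD → CAD → CNY → AUD.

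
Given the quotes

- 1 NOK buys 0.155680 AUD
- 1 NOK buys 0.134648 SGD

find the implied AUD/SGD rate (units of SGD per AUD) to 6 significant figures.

1 AUD ÷ 0.155680 = 6.42343 NOK
6.42343 NOK × 0.134648 = 0.864902 SGD

AUD/SGD = 0.864902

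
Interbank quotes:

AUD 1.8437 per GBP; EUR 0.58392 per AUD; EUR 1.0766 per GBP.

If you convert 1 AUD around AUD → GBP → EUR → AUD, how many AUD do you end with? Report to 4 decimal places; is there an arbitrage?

Around AUD → GBP → EUR → AUD: 1 ÷ 1.8437 × 1.0766 ÷ 0.58392 = 1.000025
Product ≈ 1 (deviation 0.002%, within rounding noise).

1.0000 (no arbitrage)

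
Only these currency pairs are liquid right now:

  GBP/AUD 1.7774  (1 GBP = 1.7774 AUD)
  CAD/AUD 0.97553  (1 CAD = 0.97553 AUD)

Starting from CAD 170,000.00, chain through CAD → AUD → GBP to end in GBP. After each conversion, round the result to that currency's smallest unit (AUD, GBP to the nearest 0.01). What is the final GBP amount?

CAD 170,000.00 × 0.97553 = AUD 165,840.10
AUD 165,840.10 ÷ 1.7774 = GBP 93,304.88

GBP 93,304.88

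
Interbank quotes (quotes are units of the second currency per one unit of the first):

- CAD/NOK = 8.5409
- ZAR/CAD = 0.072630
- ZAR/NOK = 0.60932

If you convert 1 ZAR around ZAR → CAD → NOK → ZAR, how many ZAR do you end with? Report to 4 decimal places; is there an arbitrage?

Around ZAR → CAD → NOK → ZAR: 1 × 0.072630 × 8.5409 ÷ 0.60932 = 1.018062
Product > 1; profitable direction is ZAR → CAD → NOK → ZAR.

1.0181 (arbitrage exists)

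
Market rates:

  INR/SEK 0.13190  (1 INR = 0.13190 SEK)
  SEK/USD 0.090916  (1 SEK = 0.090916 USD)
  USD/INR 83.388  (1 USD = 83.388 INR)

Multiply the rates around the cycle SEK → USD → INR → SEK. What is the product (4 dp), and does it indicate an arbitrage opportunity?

Around SEK → USD → INR → SEK: 1 × 0.090916 × 83.388 × 0.13190 = 0.999974
Product ≈ 1 (deviation 0.003%, within rounding noise).

1.0000 (no arbitrage)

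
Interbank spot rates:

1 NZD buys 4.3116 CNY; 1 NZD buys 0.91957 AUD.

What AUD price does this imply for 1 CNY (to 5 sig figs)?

CNY/AUD = 0.21328

1 CNY ÷ 4.3116 = 0.231932 NZD
0.231932 NZD × 0.91957 = 0.213278 AUD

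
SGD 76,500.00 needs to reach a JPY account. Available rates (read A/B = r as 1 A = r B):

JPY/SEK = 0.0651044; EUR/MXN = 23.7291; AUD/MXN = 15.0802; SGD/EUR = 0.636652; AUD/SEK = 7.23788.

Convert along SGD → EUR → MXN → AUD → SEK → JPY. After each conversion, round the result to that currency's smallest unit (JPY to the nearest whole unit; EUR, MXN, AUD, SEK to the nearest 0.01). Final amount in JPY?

JPY 8,519,983

SGD 76,500.00 × 0.636652 = EUR 48,703.88
EUR 48,703.88 × 23.7291 = MXN 1,155,699.24
MXN 1,155,699.24 ÷ 15.0802 = AUD 76,636.86
AUD 76,636.86 × 7.23788 = SEK 554,688.40
SEK 554,688.40 ÷ 0.0651044 = JPY 8,519,983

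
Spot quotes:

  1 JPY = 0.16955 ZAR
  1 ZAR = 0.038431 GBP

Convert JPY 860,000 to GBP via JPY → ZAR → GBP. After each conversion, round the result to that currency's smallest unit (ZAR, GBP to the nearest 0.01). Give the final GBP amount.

JPY 860,000 × 0.16955 = ZAR 145,813.00
ZAR 145,813.00 × 0.038431 = GBP 5,603.74

GBP 5,603.74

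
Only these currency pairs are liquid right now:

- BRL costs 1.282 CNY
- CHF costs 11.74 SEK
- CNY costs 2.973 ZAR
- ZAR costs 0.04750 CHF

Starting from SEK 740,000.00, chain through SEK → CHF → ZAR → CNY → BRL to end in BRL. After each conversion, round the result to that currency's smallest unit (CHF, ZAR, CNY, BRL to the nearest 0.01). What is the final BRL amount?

SEK 740,000.00 ÷ 11.74 = CHF 63,032.37
CHF 63,032.37 ÷ 0.04750 = ZAR 1,326,997.26
ZAR 1,326,997.26 ÷ 2.973 = CNY 446,349.57
CNY 446,349.57 ÷ 1.282 = BRL 348,166.59

BRL 348,166.59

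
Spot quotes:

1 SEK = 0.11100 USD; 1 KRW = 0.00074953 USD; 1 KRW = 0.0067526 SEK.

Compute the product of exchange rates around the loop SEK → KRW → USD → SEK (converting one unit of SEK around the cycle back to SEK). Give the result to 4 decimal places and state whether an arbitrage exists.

1.0000 (no arbitrage)

Around SEK → KRW → USD → SEK: 1 ÷ 0.0067526 × 0.00074953 ÷ 0.11100 = 0.999989
Product ≈ 1 (deviation 0.001%, within rounding noise).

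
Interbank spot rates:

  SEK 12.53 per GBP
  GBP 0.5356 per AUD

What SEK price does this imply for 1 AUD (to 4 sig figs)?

1 AUD × 0.5356 = 0.5356 GBP
0.5356 GBP × 12.53 = 6.71107 SEK

AUD/SEK = 6.711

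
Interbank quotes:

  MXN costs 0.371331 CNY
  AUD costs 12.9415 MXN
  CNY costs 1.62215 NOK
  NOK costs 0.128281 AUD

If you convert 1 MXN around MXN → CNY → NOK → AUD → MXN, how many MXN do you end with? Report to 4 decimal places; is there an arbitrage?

Around MXN → CNY → NOK → AUD → MXN: 1 × 0.371331 × 1.62215 × 0.128281 × 12.9415 = 0.999998
Product ≈ 1 (deviation 0.000%, within rounding noise).

1.0000 (no arbitrage)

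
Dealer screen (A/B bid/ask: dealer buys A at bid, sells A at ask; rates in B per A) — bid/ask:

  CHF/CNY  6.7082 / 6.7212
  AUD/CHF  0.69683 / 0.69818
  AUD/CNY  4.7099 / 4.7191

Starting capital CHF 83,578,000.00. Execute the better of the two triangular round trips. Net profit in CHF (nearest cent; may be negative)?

Net profit: CHF 307,990.73

Best loop CHF → AUD → CNY → CHF:
CHF 83,578,000.00 ÷ 0.69818 (buy AUD at ask) = AUD 119,708,384.66
AUD 119,708,384.66 × 4.7099 (sell AUD at bid) = CNY 563,814,520.90
CNY 563,814,520.90 ÷ 6.7212 (buy CHF at ask) = CHF 83,885,990.73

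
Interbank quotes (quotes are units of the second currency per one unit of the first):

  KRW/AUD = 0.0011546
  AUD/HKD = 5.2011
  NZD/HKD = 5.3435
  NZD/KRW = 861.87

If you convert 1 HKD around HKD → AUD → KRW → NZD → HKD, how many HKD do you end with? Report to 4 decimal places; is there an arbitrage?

1.0324 (arbitrage exists)

Around HKD → AUD → KRW → NZD → HKD: 1 ÷ 5.2011 ÷ 0.0011546 ÷ 861.87 × 5.3435 = 1.032422
Product > 1; profitable direction is HKD → AUD → KRW → NZD → HKD.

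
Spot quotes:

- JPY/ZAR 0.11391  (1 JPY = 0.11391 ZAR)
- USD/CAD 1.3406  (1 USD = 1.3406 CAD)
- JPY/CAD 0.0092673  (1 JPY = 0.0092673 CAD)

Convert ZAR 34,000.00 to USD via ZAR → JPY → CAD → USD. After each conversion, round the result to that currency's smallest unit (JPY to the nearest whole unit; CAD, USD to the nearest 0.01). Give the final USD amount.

ZAR 34,000.00 ÷ 0.11391 = JPY 298,481
JPY 298,481 × 0.0092673 = CAD 2,766.11
CAD 2,766.11 ÷ 1.3406 = USD 2,063.34

USD 2,063.34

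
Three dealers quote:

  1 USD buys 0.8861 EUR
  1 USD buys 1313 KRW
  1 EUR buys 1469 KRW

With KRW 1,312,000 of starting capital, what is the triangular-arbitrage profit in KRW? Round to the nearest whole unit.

Profit: KRW 11,409

Profitable loop is KRW → EUR → USD → KRW:
KRW 1,312,000 ÷ 1469 = EUR 893.12
EUR 893.12 ÷ 0.8861 = USD 1,007.93
USD 1,007.93 × 1313 = KRW 1,323,409
Profit = KRW 1,323,409 − KRW 1,312,000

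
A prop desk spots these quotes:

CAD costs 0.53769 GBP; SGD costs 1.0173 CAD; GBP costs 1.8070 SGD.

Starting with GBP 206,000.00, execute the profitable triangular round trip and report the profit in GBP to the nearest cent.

Profit: GBP 2,414.56

Profitable loop is GBP → CAD → SGD → GBP:
GBP 206,000.00 ÷ 0.53769 = CAD 383,120.39
CAD 383,120.39 ÷ 1.0173 = SGD 376,605.12
SGD 376,605.12 ÷ 1.8070 = GBP 208,414.56
Profit = GBP 208,414.56 − GBP 206,000.00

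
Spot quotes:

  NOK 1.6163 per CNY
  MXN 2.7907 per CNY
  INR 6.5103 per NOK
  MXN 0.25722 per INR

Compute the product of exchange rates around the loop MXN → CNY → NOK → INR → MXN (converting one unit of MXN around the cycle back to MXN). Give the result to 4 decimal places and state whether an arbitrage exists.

Around MXN → CNY → NOK → INR → MXN: 1 ÷ 2.7907 × 1.6163 × 6.5103 × 0.25722 = 0.969872
Product < 1; profitable direction is MXN → INR → NOK → CNY → MXN.

0.9699 (arbitrage exists)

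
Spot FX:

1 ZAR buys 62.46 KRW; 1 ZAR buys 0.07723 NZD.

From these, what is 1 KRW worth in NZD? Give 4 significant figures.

1 KRW ÷ 62.46 = 0.0160102 ZAR
0.0160102 ZAR × 0.07723 = 0.00123647 NZD

KRW/NZD = 0.001236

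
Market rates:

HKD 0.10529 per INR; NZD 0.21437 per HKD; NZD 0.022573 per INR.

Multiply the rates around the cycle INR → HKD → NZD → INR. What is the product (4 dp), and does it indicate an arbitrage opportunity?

0.9999 (no arbitrage)

Around INR → HKD → NZD → INR: 1 × 0.10529 × 0.21437 ÷ 0.022573 = 0.999912
Product ≈ 1 (deviation 0.009%, within rounding noise).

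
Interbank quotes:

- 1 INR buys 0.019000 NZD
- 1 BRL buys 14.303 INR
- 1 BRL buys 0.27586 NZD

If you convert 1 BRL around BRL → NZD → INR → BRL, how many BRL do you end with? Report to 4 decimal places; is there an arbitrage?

Around BRL → NZD → INR → BRL: 1 × 0.27586 ÷ 0.019000 ÷ 14.303 = 1.015098
Product > 1; profitable direction is BRL → NZD → INR → BRL.

1.0151 (arbitrage exists)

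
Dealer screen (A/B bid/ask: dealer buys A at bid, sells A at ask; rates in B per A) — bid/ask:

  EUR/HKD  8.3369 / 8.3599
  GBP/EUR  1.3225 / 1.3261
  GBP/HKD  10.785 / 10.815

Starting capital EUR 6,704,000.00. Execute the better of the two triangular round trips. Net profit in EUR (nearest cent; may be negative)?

Best loop EUR → HKD → GBP → EUR:
EUR 6,704,000.00 × 8.3369 (sell EUR at bid) = HKD 55,890,577.60
HKD 55,890,577.60 ÷ 10.815 (buy GBP at ask) = GBP 5,167,875.88
GBP 5,167,875.88 × 1.3225 (sell GBP at bid) = EUR 6,834,515.85

Net profit: EUR 130,515.85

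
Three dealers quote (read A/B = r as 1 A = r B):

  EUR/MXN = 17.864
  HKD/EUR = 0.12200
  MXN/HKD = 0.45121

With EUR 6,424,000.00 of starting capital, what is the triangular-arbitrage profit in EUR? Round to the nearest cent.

Profit: EUR 108,633.22

Profitable loop is EUR → HKD → MXN → EUR:
EUR 6,424,000.00 ÷ 0.12200 = HKD 52,655,737.70
HKD 52,655,737.70 ÷ 0.45121 = MXN 116,698,959.92
MXN 116,698,959.92 ÷ 17.864 = EUR 6,532,633.22
Profit = EUR 6,532,633.22 − EUR 6,424,000.00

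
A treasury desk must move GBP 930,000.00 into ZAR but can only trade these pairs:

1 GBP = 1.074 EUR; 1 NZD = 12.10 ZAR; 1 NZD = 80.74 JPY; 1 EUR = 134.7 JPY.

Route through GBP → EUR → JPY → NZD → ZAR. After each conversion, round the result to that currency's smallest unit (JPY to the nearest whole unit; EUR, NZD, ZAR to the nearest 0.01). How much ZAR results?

GBP 930,000.00 × 1.074 = EUR 998,820.00
EUR 998,820.00 × 134.7 = JPY 134,541,054
JPY 134,541,054 ÷ 80.74 = NZD 1,666,349.44
NZD 1,666,349.44 × 12.10 = ZAR 20,162,828.22

ZAR 20,162,828.22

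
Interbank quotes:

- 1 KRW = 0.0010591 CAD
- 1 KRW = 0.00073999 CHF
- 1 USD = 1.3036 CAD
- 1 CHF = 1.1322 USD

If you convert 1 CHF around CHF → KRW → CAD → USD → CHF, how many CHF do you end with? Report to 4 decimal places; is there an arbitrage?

0.9697 (arbitrage exists)

Around CHF → KRW → CAD → USD → CHF: 1 ÷ 0.00073999 × 0.0010591 ÷ 1.3036 ÷ 1.1322 = 0.969714
Product < 1; profitable direction is CHF → USD → CAD → KRW → CHF.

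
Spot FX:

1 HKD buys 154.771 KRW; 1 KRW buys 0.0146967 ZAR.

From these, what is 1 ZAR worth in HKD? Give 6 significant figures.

ZAR/HKD = 0.439633

1 ZAR ÷ 0.0146967 = 68.0425 KRW
68.0425 KRW ÷ 154.771 = 0.439633 HKD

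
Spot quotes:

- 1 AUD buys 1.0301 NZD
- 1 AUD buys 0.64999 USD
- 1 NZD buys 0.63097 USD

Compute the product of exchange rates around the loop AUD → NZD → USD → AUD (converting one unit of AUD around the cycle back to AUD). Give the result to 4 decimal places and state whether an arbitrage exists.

1.0000 (no arbitrage)

Around AUD → NZD → USD → AUD: 1 × 1.0301 × 0.63097 ÷ 0.64999 = 0.999957
Product ≈ 1 (deviation 0.004%, within rounding noise).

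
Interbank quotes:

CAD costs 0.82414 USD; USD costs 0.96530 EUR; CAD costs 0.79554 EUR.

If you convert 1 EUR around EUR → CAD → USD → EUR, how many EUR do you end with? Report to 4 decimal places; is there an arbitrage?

1.0000 (no arbitrage)

Around EUR → CAD → USD → EUR: 1 ÷ 0.79554 × 0.82414 × 0.96530 = 1.000003
Product ≈ 1 (deviation 0.000%, within rounding noise).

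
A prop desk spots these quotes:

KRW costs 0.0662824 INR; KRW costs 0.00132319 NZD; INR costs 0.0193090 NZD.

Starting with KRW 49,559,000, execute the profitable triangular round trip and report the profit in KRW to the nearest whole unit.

Profitable loop is KRW → NZD → INR → KRW:
KRW 49,559,000 × 0.00132319 = NZD 65,575.97
NZD 65,575.97 ÷ 0.0193090 = INR 3,396,135.13
INR 3,396,135.13 ÷ 0.0662824 = KRW 51,237,359
Profit = KRW 51,237,359 − KRW 49,559,000

Profit: KRW 1,678,359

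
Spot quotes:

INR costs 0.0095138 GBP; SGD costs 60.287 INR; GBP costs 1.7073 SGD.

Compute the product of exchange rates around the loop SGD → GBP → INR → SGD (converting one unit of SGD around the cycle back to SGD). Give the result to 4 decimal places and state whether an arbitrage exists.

Around SGD → GBP → INR → SGD: 1 ÷ 1.7073 ÷ 0.0095138 ÷ 60.287 = 1.021204
Product > 1; profitable direction is SGD → GBP → INR → SGD.

1.0212 (arbitrage exists)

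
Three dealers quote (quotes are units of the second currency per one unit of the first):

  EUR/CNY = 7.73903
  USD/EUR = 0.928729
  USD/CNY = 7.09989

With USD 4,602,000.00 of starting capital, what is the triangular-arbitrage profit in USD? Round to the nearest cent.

Profit: USD 56,762.07

Profitable loop is USD → EUR → CNY → USD:
USD 4,602,000.00 × 0.928729 = EUR 4,274,010.86
EUR 4,274,010.86 × 7.73903 = CNY 33,076,698.25
CNY 33,076,698.25 ÷ 7.09989 = USD 4,658,762.07
Profit = USD 4,658,762.07 − USD 4,602,000.00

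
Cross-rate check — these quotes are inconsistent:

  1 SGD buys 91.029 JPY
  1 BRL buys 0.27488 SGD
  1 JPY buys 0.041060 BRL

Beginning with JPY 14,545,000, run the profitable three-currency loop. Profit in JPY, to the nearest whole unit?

Profit: JPY 398,612

Profitable loop is JPY → BRL → SGD → JPY:
JPY 14,545,000 × 0.041060 = BRL 597,217.70
BRL 597,217.70 × 0.27488 = SGD 164,163.20
SGD 164,163.20 × 91.029 = JPY 14,943,612
Profit = JPY 14,943,612 − JPY 14,545,000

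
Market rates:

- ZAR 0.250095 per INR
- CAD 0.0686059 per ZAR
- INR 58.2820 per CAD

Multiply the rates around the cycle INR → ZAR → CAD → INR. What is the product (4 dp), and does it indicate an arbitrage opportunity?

Around INR → ZAR → CAD → INR: 1 × 0.250095 × 0.0686059 × 58.2820 = 1.000002
Product ≈ 1 (deviation 0.000%, within rounding noise).

1.0000 (no arbitrage)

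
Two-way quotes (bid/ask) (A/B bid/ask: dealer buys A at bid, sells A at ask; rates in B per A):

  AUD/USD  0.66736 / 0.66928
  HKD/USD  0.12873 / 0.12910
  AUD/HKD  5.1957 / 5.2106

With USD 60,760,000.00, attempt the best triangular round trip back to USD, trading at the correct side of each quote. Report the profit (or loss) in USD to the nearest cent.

Best loop USD → AUD → HKD → USD:
USD 60,760,000.00 ÷ 0.66928 (buy AUD at ask) = AUD 90,784,126.23
AUD 90,784,126.23 × 5.1957 (sell AUD at bid) = HKD 471,687,084.63
HKD 471,687,084.63 × 0.12873 (sell HKD at bid) = USD 60,720,278.40

Net result: USD -39,721.60 (no profitable arbitrage after spreads)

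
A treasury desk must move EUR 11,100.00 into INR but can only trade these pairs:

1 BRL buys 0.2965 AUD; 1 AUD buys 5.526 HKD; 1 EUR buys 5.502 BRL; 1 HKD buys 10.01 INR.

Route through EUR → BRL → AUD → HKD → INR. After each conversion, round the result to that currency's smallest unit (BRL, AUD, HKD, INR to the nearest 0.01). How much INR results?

EUR 11,100.00 × 5.502 = BRL 61,072.20
BRL 61,072.20 × 0.2965 = AUD 18,107.91
AUD 18,107.91 × 5.526 = HKD 100,064.31
HKD 100,064.31 × 10.01 = INR 1,001,643.74

INR 1,001,643.74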